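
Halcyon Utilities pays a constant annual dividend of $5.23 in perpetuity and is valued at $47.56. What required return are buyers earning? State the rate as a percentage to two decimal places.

P = C/r ⇒ r = C/P = $5.23/$47.56 = 0.109966

11.00%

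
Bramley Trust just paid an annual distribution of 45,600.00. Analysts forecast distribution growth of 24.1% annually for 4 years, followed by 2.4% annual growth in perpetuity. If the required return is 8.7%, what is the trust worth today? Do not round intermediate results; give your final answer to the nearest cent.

1516018.48

D_1 = 56589.60000
D_2 = 70227.69360
D_3 = 87152.56776
D_4 = 108156.33659
Terminal value at year 4: TV = D_4×(1+g_2)/(r−g_2) = 110752.08867/0.063 = 1757969.66135
P_0 = D_1/(1+r)^1 + D_2/(1+r)^2 + D_3/(1+r)^3 + D_4/(1+r)^4 + TV/(1+r)^4
    = 52060.34959 + 59435.96489 + 67856.51557 + 77470.04216 + 1259195.60590 = 1516018.47811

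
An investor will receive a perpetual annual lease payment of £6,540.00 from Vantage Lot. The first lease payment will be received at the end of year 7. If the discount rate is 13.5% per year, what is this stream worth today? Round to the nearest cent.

£22660.46

Value at end of year 6: C / r = £6,540.00 / 0.135 = £48,444.4444
Discount to today: PV = £48,444.4444 / (1 + 0.135)^6 = £48,444.4444 / 2.137840 = £22,660.46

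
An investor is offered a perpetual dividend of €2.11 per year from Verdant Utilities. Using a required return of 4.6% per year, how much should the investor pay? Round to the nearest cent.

€45.87

Level perpetuity: PV = C / r = €2.11 / 0.046 = €45.87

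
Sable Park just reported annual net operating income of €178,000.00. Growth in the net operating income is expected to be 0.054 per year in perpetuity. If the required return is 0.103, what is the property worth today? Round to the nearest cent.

€3828816.33

D₁ = D₀ × (1 + g) = €178,000.00 × 1.054 = €187,612.0000
Growing perpetuity: P = D₁ / (r − g) = €187,612.0000 / (0.103 − 0.054) = €3,828,816.33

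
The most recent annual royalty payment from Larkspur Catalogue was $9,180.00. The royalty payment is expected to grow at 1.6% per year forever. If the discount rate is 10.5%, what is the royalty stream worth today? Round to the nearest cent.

D₁ = D₀ × (1 + g) = $9,180.00 × 1.016 = $9,326.8800
Growing perpetuity: P = D₁ / (r − g) = $9,326.8800 / (0.105 − 0.016) = $104,796.40

$104796.40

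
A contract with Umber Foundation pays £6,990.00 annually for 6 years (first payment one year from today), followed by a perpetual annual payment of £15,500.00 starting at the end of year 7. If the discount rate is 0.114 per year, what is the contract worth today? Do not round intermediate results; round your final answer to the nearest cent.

PV of 6-year annuity: £6,990.00 × [1 − (1+0.114)^−6] / 0.114 = 29233.80832
Perpetuity value at year 6: £15,500.00 / 0.114 = 135964.91228
PV of perpetuity: 135964.91228 / (1+0.114)^6 = 71140.30156
Total PV = 29233.80832 + 71140.30156 = 100374.10988

£100374.11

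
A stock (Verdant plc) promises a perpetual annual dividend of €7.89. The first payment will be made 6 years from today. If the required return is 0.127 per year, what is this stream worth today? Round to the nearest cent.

€34.17

Value at end of year 5: C / r = €7.89 / 0.127 = €62.1260
Discount to today: PV = €62.1260 / (1 + 0.127)^5 = €62.1260 / 1.818108 = €34.17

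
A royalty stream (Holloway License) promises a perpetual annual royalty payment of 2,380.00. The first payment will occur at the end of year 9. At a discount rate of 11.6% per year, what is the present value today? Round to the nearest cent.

8527.18

Value at end of year 8: C / r = 2,380.00 / 0.116 = 20,517.2414
Discount to today: PV = 20,517.2414 / (1 + 0.116)^8 = 20,517.2414 / 2.406099 = 8,527.18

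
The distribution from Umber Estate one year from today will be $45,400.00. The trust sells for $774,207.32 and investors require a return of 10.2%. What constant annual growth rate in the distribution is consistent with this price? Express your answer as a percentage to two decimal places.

4.34%

P = D₁/(r−g) ⇒ g = r − D₁/P = 0.102 − $45,400.00/$774,207.32 = 0.043359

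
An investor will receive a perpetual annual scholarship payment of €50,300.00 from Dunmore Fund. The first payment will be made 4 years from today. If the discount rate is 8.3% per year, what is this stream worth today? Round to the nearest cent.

€477094.62

Value at end of year 3: C / r = €50,300.00 / 0.083 = €606,024.0964
Discount to today: PV = €606,024.0964 / (1 + 0.083)^3 = €606,024.0964 / 1.270239 = €477,094.62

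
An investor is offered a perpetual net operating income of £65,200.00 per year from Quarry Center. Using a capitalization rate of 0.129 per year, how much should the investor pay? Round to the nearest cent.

Level perpetuity: PV = C / r = £65,200.00 / 0.129 = £505,426.36

£505426.36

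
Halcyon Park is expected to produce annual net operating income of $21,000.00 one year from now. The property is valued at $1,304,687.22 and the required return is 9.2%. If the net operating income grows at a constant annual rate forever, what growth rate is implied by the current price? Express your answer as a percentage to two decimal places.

7.59%

P = D₁/(r−g) ⇒ g = r − D₁/P = 0.092 − $21,000.00/$1,304,687.22 = 0.075904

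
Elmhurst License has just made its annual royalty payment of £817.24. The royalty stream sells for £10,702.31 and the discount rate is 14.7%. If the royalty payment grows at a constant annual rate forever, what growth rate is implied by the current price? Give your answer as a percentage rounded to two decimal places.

P = D₀(1+g)/(r−g) ⇒ P(r−g) = D₀(1+g) ⇒ g(P+D₀) = P·r − D₀
g = (P·r − D₀)/(P + D₀) = (£10,702.31×0.147 − £817.24) / (£10,702.31 + £817.24) = 0.065628

6.56%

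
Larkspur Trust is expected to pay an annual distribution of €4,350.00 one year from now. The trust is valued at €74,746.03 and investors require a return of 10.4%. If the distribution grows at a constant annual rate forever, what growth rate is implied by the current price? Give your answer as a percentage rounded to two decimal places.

4.58%

P = D₁/(r−g) ⇒ g = r − D₁/P = 0.104 − €4,350.00/€74,746.03 = 0.045803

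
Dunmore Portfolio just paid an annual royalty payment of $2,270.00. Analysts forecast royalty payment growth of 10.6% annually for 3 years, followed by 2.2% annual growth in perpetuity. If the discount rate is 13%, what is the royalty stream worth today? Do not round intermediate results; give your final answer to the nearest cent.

D_1 = 2510.62000
D_2 = 2776.74572
D_3 = 3071.08077
Terminal value at year 3: TV = D_3×(1+g_2)/(r−g_2) = 3138.64454/0.108 = 29061.52355
P_0 = D_1/(1+r)^1 + D_2/(1+r)^2 + D_3/(1+r)^3 + TV/(1+r)^3
    = 2221.78761 + 2174.59920 + 2128.41302 + 20141.09361 = 26665.89345

$26665.89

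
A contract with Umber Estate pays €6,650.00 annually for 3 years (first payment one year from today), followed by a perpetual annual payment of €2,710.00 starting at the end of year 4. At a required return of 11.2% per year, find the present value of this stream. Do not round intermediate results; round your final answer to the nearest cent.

PV of 3-year annuity: €6,650.00 × [1 − (1+0.112)^−3] / 0.112 = 16194.34151
Perpetuity value at year 3: €2,710.00 / 0.112 = 24196.42857
PV of perpetuity: 24196.42857 / (1+0.112)^3 = 17596.93000
Total PV = 16194.34151 + 17596.93000 = 33791.27151

€33791.27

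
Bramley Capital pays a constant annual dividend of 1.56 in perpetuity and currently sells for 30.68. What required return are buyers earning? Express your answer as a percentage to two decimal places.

5.08%

P = C/r ⇒ r = C/P = 1.56/30.68 = 0.050847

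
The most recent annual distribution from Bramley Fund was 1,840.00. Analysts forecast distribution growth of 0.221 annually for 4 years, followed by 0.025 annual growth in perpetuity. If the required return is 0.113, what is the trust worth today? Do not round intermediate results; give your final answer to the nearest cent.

D_1 = 2246.64000
D_2 = 2743.14744
D_3 = 3349.38302
D_4 = 4089.59667
Terminal value at year 4: TV = D_4×(1+g_2)/(r−g_2) = 4191.83659/0.088 = 47634.50670
P_0 = D_1/(1+r)^1 + D_2/(1+r)^2 + D_3/(1+r)^3 + D_4/(1+r)^4 + TV/(1+r)^4
    = 2018.54447 + 2214.41402 + 2429.28977 + 2665.01600 + 31041.37960 = 40368.64387

40368.64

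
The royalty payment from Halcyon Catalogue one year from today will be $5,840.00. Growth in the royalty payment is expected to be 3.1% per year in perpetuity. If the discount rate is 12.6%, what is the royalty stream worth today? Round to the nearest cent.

$61473.68

Growing perpetuity: P = D₁ / (r − g) = $5,840.0000 / (0.126 − 0.031) = $61,473.68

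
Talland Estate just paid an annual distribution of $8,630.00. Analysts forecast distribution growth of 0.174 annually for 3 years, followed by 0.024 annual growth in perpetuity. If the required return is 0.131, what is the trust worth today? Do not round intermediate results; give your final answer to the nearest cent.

D_1 = 10131.62000
D_2 = 11894.52188
D_3 = 13964.16869
Terminal value at year 3: TV = D_3×(1+g_2)/(r−g_2) = 14299.30874/0.107 = 133638.39940
P_0 = D_1/(1+r)^1 + D_2/(1+r)^2 + D_3/(1+r)^3 + TV/(1+r)^3
    = 8958.10787 + 9298.69022 + 9652.22132 + 92372.66015 = 120281.67956

$120281.68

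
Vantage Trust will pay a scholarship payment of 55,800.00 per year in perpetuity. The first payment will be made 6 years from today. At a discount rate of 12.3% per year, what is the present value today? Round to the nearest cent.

Value at end of year 5: C / r = 55,800.00 / 0.123 = 453,658.5366
Discount to today: PV = 453,658.5366 / (1 + 0.123)^5 = 453,658.5366 / 1.786071 = 253,998.01

253998.01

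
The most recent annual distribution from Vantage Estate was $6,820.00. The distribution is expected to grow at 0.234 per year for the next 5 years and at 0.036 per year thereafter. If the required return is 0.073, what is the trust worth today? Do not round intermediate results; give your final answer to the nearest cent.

$437054.11

D_1 = 8415.88000
D_2 = 10385.19592
D_3 = 12815.33177
D_4 = 15814.11940
D_5 = 19514.62334
Terminal value at year 5: TV = D_5×(1+g_2)/(r−g_2) = 20217.14978/0.037 = 546409.45345
P_0 = D_1/(1+r)^1 + D_2/(1+r)^2 + D_3/(1+r)^3 + D_4/(1+r)^4 + D_5/(1+r)^5 + TV/(1+r)^5
    = 7843.31780 + 9020.18096 + 10373.62842 + 11930.15608 + 13720.23542 + 384166.59175 = 437054.11044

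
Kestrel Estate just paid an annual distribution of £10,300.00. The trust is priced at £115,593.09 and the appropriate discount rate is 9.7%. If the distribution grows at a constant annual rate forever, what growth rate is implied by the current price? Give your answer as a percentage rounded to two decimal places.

P = D₀(1+g)/(r−g) ⇒ P(r−g) = D₀(1+g) ⇒ g(P+D₀) = P·r − D₀
g = (P·r − D₀)/(P + D₀) = (£115,593.09×0.097 − £10,300.00) / (£115,593.09 + £10,300.00) = 0.007248

0.72%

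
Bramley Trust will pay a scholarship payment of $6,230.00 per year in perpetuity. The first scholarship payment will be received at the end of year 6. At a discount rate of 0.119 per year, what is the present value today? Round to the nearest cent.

Value at end of year 5: C / r = $6,230.00 / 0.119 = $52,352.9412
Discount to today: PV = $52,352.9412 / (1 + 0.119)^5 = $52,352.9412 / 1.754488 = $29,839.44

$29839.44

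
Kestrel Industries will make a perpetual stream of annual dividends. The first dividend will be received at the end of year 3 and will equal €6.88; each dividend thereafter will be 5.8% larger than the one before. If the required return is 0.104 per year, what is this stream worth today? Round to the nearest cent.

Value at end of year 2: C₁ / (r − g) = €6.88 / (0.104 − 0.058) = €149.5652
Discount to today: PV = €149.5652 / (1 + 0.104)^2 = €149.5652 / 1.218816 = €122.71

€122.71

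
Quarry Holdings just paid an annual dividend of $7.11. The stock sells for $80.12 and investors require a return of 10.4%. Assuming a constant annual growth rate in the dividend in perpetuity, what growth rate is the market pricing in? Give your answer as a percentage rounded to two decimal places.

1.40%

P = D₀(1+g)/(r−g) ⇒ P(r−g) = D₀(1+g) ⇒ g(P+D₀) = P·r − D₀
g = (P·r − D₀)/(P + D₀) = ($80.12×0.104 − $7.11) / ($80.12 + $7.11) = 0.014014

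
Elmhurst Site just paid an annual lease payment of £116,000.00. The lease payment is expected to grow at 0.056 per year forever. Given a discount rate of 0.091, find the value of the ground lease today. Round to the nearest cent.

£3499885.71

D₁ = D₀ × (1 + g) = £116,000.00 × 1.056 = £122,496.0000
Growing perpetuity: P = D₁ / (r − g) = £122,496.0000 / (0.091 − 0.056) = £3,499,885.71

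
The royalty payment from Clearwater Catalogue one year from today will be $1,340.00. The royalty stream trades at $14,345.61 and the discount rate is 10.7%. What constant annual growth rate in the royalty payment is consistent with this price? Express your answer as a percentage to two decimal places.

P = D₁/(r−g) ⇒ g = r − D₁/P = 0.107 − $1,340.00/$14,345.61 = 0.013592

1.36%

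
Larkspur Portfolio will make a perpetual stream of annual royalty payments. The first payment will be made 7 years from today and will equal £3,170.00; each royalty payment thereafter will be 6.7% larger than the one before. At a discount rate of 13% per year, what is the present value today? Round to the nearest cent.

Value at end of year 6: C₁ / (r − g) = £3,170.00 / (0.13 − 0.067) = £50,317.4603
Discount to today: PV = £50,317.4603 / (1 + 0.13)^6 = £50,317.4603 / 2.081952 = £24,168.41

£24168.41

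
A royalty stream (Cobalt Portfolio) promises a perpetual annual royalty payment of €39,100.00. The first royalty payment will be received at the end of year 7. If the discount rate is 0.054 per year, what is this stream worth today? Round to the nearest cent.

Value at end of year 6: C / r = €39,100.00 / 0.054 = €724,074.0741
Discount to today: PV = €724,074.0741 / (1 + 0.054)^6 = €724,074.0741 / 1.371020 = €528,128.17

€528128.17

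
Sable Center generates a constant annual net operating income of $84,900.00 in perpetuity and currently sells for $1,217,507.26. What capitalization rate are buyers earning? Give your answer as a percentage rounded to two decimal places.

6.97%

P = C/r ⇒ r = C/P = $84,900.00/$1,217,507.26 = 0.069733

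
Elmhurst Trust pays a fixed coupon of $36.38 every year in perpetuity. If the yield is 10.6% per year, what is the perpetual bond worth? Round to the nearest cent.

$343.21

Level perpetuity: PV = C / r = $36.38 / 0.106 = $343.21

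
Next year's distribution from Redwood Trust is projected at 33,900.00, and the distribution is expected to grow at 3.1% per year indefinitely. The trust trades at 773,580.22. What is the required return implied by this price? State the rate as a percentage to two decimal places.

P = D₁/(r − g) ⇒ r = D₁/P + g = 33,900.0000/773,580.22 + 0.031 = 0.043822 + 0.031 = 0.074822

7.48%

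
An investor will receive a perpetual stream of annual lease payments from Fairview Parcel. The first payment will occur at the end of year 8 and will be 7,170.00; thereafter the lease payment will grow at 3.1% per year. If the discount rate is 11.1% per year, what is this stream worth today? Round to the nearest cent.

42897.38

Value at end of year 7: C₁ / (r − g) = 7,170.00 / (0.111 − 0.031) = 89,625.0000
Discount to today: PV = 89,625.0000 / (1 + 0.111)^7 = 89,625.0000 / 2.089288 = 42,897.38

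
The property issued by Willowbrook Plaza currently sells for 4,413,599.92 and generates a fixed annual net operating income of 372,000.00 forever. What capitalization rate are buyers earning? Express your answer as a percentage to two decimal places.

8.43%

P = C/r ⇒ r = C/P = 372,000.00/4,413,599.92 = 0.084285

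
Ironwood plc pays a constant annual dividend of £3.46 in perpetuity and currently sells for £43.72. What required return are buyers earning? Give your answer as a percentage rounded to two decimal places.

P = C/r ⇒ r = C/P = £3.46/£43.72 = 0.079140

7.91%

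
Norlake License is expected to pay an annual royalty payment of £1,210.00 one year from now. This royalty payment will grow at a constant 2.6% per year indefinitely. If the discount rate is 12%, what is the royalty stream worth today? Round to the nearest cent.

Growing perpetuity: P = D₁ / (r − g) = £1,210.0000 / (0.12 − 0.026) = £12,872.34

£12872.34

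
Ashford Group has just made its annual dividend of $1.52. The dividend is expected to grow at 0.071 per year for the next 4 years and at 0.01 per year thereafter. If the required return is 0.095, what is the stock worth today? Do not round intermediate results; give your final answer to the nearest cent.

$22.28

D_1 = 1.62792
D_2 = 1.74350
D_3 = 1.86729
D_4 = 1.99987
Terminal value at year 4: TV = D_4×(1+g_2)/(r−g_2) = 2.01987/0.085 = 23.76315
P_0 = D_1/(1+r)^1 + D_2/(1+r)^2 + D_3/(1+r)^3 + D_4/(1+r)^4 + TV/(1+r)^4
    = 1.48668 + 1.45410 + 1.42223 + 1.39106 + 16.52903 = 22.28310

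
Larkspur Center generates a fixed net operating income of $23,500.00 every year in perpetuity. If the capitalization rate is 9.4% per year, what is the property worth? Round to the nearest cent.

Level perpetuity: PV = C / r = $23,500.00 / 0.094 = $250,000.00

$250000.00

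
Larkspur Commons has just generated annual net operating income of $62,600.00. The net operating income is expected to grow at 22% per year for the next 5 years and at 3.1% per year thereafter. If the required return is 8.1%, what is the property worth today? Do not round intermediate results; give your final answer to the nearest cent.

$2819923.44

D_1 = 76372.00000
D_2 = 93173.84000
D_3 = 113672.08480
D_4 = 138679.94346
D_5 = 169189.53102
Terminal value at year 5: TV = D_5×(1+g_2)/(r−g_2) = 174434.40648/0.05 = 3488688.12956
P_0 = D_1/(1+r)^1 + D_2/(1+r)^2 + D_3/(1+r)^3 + D_4/(1+r)^4 + D_5/(1+r)^5 + TV/(1+r)^5
    = 70649.39870 + 79733.82648 + 89986.37216 + 101557.23777 + 114615.93902 + 2363380.66258 = 2819923.43670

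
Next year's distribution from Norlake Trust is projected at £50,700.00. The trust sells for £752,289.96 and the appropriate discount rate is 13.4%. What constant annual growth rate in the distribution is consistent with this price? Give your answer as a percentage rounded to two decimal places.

P = D₁/(r−g) ⇒ g = r − D₁/P = 0.134 − £50,700.00/£752,289.96 = 0.066606

6.66%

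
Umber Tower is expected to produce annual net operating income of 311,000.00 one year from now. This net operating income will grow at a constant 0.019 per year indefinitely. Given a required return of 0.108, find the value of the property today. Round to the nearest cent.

Growing perpetuity: P = D₁ / (r − g) = 311,000.0000 / (0.108 − 0.019) = 3,494,382.02

3494382.02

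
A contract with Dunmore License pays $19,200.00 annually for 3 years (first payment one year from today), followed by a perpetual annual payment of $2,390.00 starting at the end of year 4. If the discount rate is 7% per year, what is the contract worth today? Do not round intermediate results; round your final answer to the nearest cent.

PV of 3-year annuity: $19,200.00 × [1 − (1+0.07)^−3] / 0.07 = 50386.86805
Perpetuity value at year 3: $2,390.00 / 0.07 = 34142.85714
PV of perpetuity: 34142.85714 / (1+0.07)^3 = 27870.74180
Total PV = 50386.86805 + 27870.74180 = 78257.60985

$78257.61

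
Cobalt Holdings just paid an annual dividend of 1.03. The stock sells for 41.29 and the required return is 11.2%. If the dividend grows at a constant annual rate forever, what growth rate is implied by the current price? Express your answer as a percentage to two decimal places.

P = D₀(1+g)/(r−g) ⇒ P(r−g) = D₀(1+g) ⇒ g(P+D₀) = P·r − D₀
g = (P·r − D₀)/(P + D₀) = (41.29×0.112 − 1.03) / (41.29 + 1.03) = 0.084936

8.49%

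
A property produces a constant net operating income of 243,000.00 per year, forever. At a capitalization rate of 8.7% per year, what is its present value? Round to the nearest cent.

2793103.45

Level perpetuity: PV = C / r = 243,000.00 / 0.087 = 2,793,103.45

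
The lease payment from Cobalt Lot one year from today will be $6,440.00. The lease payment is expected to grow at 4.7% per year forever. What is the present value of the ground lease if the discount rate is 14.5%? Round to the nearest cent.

Growing perpetuity: P = D₁ / (r − g) = $6,440.0000 / (0.145 − 0.047) = $65,714.29

$65714.29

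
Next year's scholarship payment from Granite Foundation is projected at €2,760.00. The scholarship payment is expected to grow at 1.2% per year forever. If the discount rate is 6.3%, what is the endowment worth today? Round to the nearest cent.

€54117.65

Growing perpetuity: P = D₁ / (r − g) = €2,760.0000 / (0.063 − 0.012) = €54,117.65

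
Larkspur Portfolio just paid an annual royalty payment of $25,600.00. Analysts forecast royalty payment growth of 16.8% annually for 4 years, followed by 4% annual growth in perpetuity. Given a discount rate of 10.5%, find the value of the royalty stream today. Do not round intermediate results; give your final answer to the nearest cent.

$629159.16

D_1 = 29900.80000
D_2 = 34924.13440
D_3 = 40791.38898
D_4 = 47644.34233
Terminal value at year 4: TV = D_4×(1+g_2)/(r−g_2) = 49550.11602/0.065 = 762309.47724
P_0 = D_1/(1+r)^1 + D_2/(1+r)^2 + D_3/(1+r)^3 + D_4/(1+r)^4 + TV/(1+r)^4
    = 27059.54751 + 28602.30904 + 30233.02893 + 31956.72198 + 511307.55164 = 629159.15910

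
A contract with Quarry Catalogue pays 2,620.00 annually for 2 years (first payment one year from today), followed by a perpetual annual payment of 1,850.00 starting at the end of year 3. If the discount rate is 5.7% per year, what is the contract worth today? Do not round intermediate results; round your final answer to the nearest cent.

PV of 2-year annuity: 2,620.00 × [1 − (1+0.057)^−2] / 0.057 = 4823.75907
Perpetuity value at year 2: 1,850.00 / 0.057 = 32456.14035
PV of perpetuity: 32456.14035 / (1+0.057)^2 = 29050.05093
Total PV = 4823.75907 + 29050.05093 = 33873.81000

33873.81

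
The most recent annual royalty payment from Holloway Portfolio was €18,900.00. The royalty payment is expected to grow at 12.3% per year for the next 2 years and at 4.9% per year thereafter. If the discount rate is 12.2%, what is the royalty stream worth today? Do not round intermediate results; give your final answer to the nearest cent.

D_1 = 21224.70000
D_2 = 23835.33810
Terminal value at year 2: TV = D_2×(1+g_2)/(r−g_2) = 25003.26967/0.073 = 342510.54338
P_0 = D_1/(1+r)^1 + D_2/(1+r)^2 + TV/(1+r)^2
    = 18916.84492 + 18933.70485 + 272074.74508 = 309925.29485

€309925.29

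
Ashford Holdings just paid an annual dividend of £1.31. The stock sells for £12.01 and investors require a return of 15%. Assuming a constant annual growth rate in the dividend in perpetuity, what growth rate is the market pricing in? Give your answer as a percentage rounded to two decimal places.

3.69%

P = D₀(1+g)/(r−g) ⇒ P(r−g) = D₀(1+g) ⇒ g(P+D₀) = P·r − D₀
g = (P·r − D₀)/(P + D₀) = (£12.01×0.15 − £1.31) / (£12.01 + £1.31) = 0.036899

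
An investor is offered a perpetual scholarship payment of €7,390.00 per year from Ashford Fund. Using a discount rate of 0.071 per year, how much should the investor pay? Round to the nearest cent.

Level perpetuity: PV = C / r = €7,390.00 / 0.071 = €104,084.51

€104084.51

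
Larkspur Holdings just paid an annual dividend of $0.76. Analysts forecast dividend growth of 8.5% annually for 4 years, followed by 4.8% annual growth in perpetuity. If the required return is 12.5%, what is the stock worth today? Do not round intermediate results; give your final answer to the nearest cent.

$11.73

D_1 = 0.82460
D_2 = 0.89469
D_3 = 0.97074
D_4 = 1.05325
Terminal value at year 4: TV = D_4×(1+g_2)/(r−g_2) = 1.10381/0.077 = 14.33518
P_0 = D_1/(1+r)^1 + D_2/(1+r)^2 + D_3/(1+r)^3 + D_4/(1+r)^4 + TV/(1+r)^4
    = 0.73298 + 0.70692 + 0.68178 + 0.65754 + 8.94938 = 11.72860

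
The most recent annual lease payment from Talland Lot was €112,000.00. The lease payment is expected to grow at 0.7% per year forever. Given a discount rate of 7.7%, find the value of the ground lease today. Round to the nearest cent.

D₁ = D₀ × (1 + g) = €112,000.00 × 1.007 = €112,784.0000
Growing perpetuity: P = D₁ / (r − g) = €112,784.0000 / (0.077 − 0.007) = €1,611,200.00

€1611200.00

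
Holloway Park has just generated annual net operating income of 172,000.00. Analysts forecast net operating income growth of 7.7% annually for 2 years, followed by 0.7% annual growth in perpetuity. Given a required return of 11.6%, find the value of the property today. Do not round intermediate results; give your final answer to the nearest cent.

D_1 = 185244.00000
D_2 = 199507.78800
Terminal value at year 2: TV = D_2×(1+g_2)/(r−g_2) = 200904.34252/0.109 = 1843159.10565
P_0 = D_1/(1+r)^1 + D_2/(1+r)^2 + TV/(1+r)^2
    = 165989.24731 + 160188.54781 + 1479907.04260 = 1806084.83772

1806084.84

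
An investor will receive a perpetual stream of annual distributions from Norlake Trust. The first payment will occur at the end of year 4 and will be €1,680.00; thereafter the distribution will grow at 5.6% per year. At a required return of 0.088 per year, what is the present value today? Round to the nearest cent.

€40763.61

Value at end of year 3: C₁ / (r − g) = €1,680.00 / (0.088 − 0.056) = €52,500.0000
Discount to today: PV = €52,500.0000 / (1 + 0.088)^3 = €52,500.0000 / 1.287913 = €40,763.61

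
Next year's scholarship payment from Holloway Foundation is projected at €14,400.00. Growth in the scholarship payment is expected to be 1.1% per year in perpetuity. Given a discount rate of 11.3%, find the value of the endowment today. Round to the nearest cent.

Growing perpetuity: P = D₁ / (r − g) = €14,400.0000 / (0.113 − 0.011) = €141,176.47

€141176.47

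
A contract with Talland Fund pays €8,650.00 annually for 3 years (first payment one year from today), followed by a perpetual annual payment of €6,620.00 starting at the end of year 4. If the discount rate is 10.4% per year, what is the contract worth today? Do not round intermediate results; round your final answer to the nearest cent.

PV of 3-year annuity: €8,650.00 × [1 − (1+0.104)^−3] / 0.104 = 21360.68523
Perpetuity value at year 3: €6,620.00 / 0.104 = 63653.84615
PV of perpetuity: 63653.84615 / (1+0.104)^3 = 47306.13098
Total PV = 21360.68523 + 47306.13098 = 68666.81621

€68666.82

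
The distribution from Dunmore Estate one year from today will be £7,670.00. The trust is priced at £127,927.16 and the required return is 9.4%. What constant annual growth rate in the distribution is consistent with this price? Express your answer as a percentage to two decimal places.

P = D₁/(r−g) ⇒ g = r − D₁/P = 0.094 − £7,670.00/£127,927.16 = 0.034044

3.40%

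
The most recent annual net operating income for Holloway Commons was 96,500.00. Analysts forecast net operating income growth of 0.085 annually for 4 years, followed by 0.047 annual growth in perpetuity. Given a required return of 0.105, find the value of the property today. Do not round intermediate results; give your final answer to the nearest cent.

D_1 = 104702.50000
D_2 = 113602.21250
D_3 = 123258.40056
D_4 = 133735.36461
Terminal value at year 4: TV = D_4×(1+g_2)/(r−g_2) = 140020.92675/0.058 = 2414153.90943
P_0 = D_1/(1+r)^1 + D_2/(1+r)^2 + D_3/(1+r)^3 + D_4/(1+r)^4 + TV/(1+r)^4
    = 94753.39367 + 93038.40011 + 91354.44717 + 89700.97301 + 1619257.21976 = 1988104.43373

1988104.43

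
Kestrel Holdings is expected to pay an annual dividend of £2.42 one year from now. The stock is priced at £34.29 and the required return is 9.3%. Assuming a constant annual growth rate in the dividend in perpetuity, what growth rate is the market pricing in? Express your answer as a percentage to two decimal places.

2.24%

P = D₁/(r−g) ⇒ g = r − D₁/P = 0.093 − £2.42/£34.29 = 0.022425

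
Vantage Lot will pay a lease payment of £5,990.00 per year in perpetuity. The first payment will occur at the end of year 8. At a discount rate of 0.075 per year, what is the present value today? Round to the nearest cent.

£48140.02

Value at end of year 7: C / r = £5,990.00 / 0.075 = £79,866.6667
Discount to today: PV = £79,866.6667 / (1 + 0.075)^7 = £79,866.6667 / 1.659049 = £48,140.02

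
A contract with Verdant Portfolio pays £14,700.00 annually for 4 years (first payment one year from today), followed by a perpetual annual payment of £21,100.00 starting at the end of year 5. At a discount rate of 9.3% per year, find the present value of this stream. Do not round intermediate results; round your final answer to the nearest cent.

£206283.31

PV of 4-year annuity: £14,700.00 × [1 − (1+0.093)^−4] / 0.093 = 47311.96509
Perpetuity value at year 4: £21,100.00 / 0.093 = 226881.72043
PV of perpetuity: 226881.72043 / (1+0.093)^4 = 158971.34876
Total PV = 47311.96509 + 158971.34876 = 206283.31386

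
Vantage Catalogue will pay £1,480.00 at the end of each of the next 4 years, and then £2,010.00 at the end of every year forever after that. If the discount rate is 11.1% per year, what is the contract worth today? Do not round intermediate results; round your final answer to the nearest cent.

PV of 4-year annuity: £1,480.00 × [1 − (1+0.111)^−4] / 0.111 = 4581.83326
Perpetuity value at year 4: £2,010.00 / 0.111 = 18108.10811
PV of perpetuity: 18108.10811 / (1+0.111)^4 = 11885.48321
Total PV = 4581.83326 + 11885.48321 = 16467.31647

£16467.32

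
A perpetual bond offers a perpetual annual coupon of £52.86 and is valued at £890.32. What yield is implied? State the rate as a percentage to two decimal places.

5.94%

P = C/r ⇒ r = C/P = £52.86/£890.32 = 0.059372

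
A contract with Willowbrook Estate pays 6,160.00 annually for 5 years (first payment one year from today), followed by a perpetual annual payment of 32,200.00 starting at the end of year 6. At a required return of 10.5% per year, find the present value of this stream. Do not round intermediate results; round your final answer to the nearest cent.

PV of 5-year annuity: 6,160.00 × [1 − (1+0.105)^−5] / 0.105 = 23056.00666
Perpetuity value at year 5: 32,200.00 / 0.105 = 306666.66667
PV of perpetuity: 306666.66667 / (1+0.105)^5 = 186146.63187
Total PV = 23056.00666 + 186146.63187 = 209202.63853

209202.64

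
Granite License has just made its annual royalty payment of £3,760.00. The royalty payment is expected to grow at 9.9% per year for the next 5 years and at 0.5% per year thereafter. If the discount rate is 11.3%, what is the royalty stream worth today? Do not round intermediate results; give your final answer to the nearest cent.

D_1 = 4132.24000
D_2 = 4541.33176
D_3 = 4990.92360
D_4 = 5485.02504
D_5 = 6028.04252
Terminal value at year 5: TV = D_5×(1+g_2)/(r−g_2) = 6058.18273/0.108 = 56094.28456
P_0 = D_1/(1+r)^1 + D_2/(1+r)^2 + D_3/(1+r)^3 + D_4/(1+r)^4 + D_5/(1+r)^5 + TV/(1+r)^5
    = 3712.70440 + 3666.00372 + 3619.89046 + 3574.35725 + 3529.39678 + 32842.99783 = 50945.35045

£50945.35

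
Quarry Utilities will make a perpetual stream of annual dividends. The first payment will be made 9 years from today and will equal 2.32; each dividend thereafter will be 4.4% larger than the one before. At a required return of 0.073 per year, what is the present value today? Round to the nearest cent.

Value at end of year 8: C₁ / (r − g) = 2.32 / (0.073 − 0.044) = 80.0000
Discount to today: PV = 80.0000 / (1 + 0.073)^8 = 80.0000 / 1.757105 = 45.53

45.53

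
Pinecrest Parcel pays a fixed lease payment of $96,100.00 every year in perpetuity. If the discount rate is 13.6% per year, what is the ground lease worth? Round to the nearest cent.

$706617.65

Level perpetuity: PV = C / r = $96,100.00 / 0.136 = $706,617.65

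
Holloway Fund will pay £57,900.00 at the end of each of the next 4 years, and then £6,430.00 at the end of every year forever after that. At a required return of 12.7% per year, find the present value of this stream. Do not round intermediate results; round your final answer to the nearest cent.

£204685.18

PV of 4-year annuity: £57,900.00 × [1 − (1+0.127)^−4] / 0.127 = 173300.94309
Perpetuity value at year 4: £6,430.00 / 0.127 = 50629.92126
PV of perpetuity: 50629.92126 / (1+0.127)^4 = 31384.23794
Total PV = 173300.94309 + 31384.23794 = 204685.18103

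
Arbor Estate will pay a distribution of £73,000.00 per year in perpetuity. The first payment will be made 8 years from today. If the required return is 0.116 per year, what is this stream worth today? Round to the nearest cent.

Value at end of year 7: C / r = £73,000.00 / 0.116 = £629,310.3448
Discount to today: PV = £629,310.3448 / (1 + 0.116)^7 = £629,310.3448 / 2.156003 = £291,887.51

£291887.51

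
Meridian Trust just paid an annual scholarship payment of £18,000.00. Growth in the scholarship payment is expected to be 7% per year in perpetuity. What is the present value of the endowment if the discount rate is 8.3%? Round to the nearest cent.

D₁ = D₀ × (1 + g) = £18,000.00 × 1.07 = £19,260.0000
Growing perpetuity: P = D₁ / (r − g) = £19,260.0000 / (0.083 − 0.07) = £1,481,538.46

£1481538.46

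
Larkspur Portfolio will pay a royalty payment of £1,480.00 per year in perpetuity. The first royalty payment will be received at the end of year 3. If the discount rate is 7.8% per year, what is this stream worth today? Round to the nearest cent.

£16327.87

Value at end of year 2: C / r = £1,480.00 / 0.078 = £18,974.3590
Discount to today: PV = £18,974.3590 / (1 + 0.078)^2 = £18,974.3590 / 1.162084 = £16,327.87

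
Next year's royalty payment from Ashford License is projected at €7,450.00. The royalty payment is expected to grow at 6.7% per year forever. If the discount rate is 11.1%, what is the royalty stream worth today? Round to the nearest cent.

Growing perpetuity: P = D₁ / (r − g) = €7,450.0000 / (0.111 − 0.067) = €169,318.18

€169318.18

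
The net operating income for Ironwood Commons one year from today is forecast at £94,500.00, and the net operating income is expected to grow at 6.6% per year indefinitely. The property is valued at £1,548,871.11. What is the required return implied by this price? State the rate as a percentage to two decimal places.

P = D₁/(r − g) ⇒ r = D₁/P + g = £94,500.0000/£1,548,871.11 + 0.066 = 0.061012 + 0.066 = 0.127012

12.70%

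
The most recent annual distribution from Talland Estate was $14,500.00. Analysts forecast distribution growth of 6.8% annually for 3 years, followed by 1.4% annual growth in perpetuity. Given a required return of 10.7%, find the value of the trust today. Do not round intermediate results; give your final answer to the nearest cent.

D_1 = 15486.00000
D_2 = 16539.04800
D_3 = 17663.70326
Terminal value at year 3: TV = D_3×(1+g_2)/(r−g_2) = 17910.99511/0.093 = 192591.34527
P_0 = D_1/(1+r)^1 + D_2/(1+r)^2 + D_3/(1+r)^3 + TV/(1+r)^3
    = 13989.15989 + 13496.31686 + 13020.83686 + 141969.12450 = 182475.43811

$182475.44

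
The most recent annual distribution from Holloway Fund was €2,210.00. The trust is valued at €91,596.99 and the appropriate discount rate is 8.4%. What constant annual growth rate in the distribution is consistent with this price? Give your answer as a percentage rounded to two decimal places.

P = D₀(1+g)/(r−g) ⇒ P(r−g) = D₀(1+g) ⇒ g(P+D₀) = P·r − D₀
g = (P·r − D₀)/(P + D₀) = (€91,596.99×0.084 − €2,210.00) / (€91,596.99 + €2,210.00) = 0.058462

5.85%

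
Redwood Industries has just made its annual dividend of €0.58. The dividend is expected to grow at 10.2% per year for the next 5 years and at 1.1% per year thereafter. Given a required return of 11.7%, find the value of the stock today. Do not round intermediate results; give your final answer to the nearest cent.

€7.96

D_1 = 0.63916
D_2 = 0.70435
D_3 = 0.77620
D_4 = 0.85537
D_5 = 0.94262
Terminal value at year 5: TV = D_5×(1+g_2)/(r−g_2) = 0.95299/0.106 = 8.99045
P_0 = D_1/(1+r)^1 + D_2/(1+r)^2 + D_3/(1+r)^3 + D_4/(1+r)^4 + D_5/(1+r)^5 + TV/(1+r)^5
    = 0.57221 + 0.56453 + 0.55695 + 0.54947 + 0.54209 + 5.17030 = 7.95554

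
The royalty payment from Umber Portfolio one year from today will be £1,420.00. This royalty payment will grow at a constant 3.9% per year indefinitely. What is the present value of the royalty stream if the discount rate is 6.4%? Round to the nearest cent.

£56800.00

Growing perpetuity: P = D₁ / (r − g) = £1,420.0000 / (0.064 − 0.039) = £56,800.00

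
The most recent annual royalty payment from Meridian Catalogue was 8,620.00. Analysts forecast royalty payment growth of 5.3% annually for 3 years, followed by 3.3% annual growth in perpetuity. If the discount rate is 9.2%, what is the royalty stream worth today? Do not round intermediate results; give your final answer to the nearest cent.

D_1 = 9076.86000
D_2 = 9557.93358
D_3 = 10064.50406
Terminal value at year 3: TV = D_3×(1+g_2)/(r−g_2) = 10396.63269/0.059 = 176214.11345
P_0 = D_1/(1+r)^1 + D_2/(1+r)^2 + D_3/(1+r)^3 + TV/(1+r)^3
    = 8312.14286 + 8015.28061 + 7729.02059 + 135323.36051 = 159379.80457

159379.80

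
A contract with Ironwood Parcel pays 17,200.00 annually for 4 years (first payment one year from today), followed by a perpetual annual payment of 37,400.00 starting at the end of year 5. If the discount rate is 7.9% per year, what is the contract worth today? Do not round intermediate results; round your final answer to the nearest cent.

PV of 4-year annuity: 17,200.00 × [1 − (1+0.079)^−4] / 0.079 = 57095.61795
Perpetuity value at year 4: 37,400.00 / 0.079 = 473417.72152
PV of perpetuity: 473417.72152 / (1+0.079)^4 = 349267.94761
Total PV = 57095.61795 + 349267.94761 = 406363.56556

406363.57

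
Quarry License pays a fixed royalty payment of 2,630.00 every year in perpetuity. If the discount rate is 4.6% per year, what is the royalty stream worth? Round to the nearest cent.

57173.91

Level perpetuity: PV = C / r = 2,630.00 / 0.046 = 57,173.91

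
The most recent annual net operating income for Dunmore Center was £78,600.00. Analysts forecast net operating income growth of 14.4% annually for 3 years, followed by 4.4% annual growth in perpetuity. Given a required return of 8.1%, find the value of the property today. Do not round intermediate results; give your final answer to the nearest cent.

D_1 = 89918.40000
D_2 = 102866.64960
D_3 = 117679.44714
Terminal value at year 3: TV = D_3×(1+g_2)/(r−g_2) = 122857.34282/0.037 = 3320468.72477
P_0 = D_1/(1+r)^1 + D_2/(1+r)^2 + D_3/(1+r)^3 + TV/(1+r)^3
    = 83180.75856 + 88028.48084 + 93158.72533 + 2628586.73635 = 2892954.70108

£2892954.70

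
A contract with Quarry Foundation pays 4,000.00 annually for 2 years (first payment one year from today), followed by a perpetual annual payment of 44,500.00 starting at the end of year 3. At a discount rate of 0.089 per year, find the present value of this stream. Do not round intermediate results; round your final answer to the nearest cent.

PV of 2-year annuity: 4,000.00 × [1 − (1+0.089)^−2] / 0.089 = 7046.00053
Perpetuity value at year 2: 44,500.00 / 0.089 = 500000.00000
PV of perpetuity: 500000.00000 / (1+0.089)^2 = 421613.24405
Total PV = 7046.00053 + 421613.24405 = 428659.24459

428659.24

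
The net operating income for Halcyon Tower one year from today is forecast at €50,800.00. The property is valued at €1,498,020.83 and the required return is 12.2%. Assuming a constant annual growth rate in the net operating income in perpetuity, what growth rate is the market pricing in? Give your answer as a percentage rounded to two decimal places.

8.81%

P = D₁/(r−g) ⇒ g = r − D₁/P = 0.122 − €50,800.00/€1,498,020.83 = 0.088089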